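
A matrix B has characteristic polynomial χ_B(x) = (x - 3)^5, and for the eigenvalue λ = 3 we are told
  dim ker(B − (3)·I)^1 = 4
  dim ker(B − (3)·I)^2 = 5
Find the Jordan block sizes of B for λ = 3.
Block sizes for λ = 3: [2, 1, 1, 1]

From the dimensions of kernels of powers, the number of Jordan blocks of size at least j is d_j − d_{j−1} where d_j = dim ker(N^j) (with d_0 = 0). Computing the differences gives [4, 1].
The number of blocks of size exactly k is (#blocks of size ≥ k) − (#blocks of size ≥ k + 1), so the partition is: 3 block(s) of size 1, 1 block(s) of size 2.
In nonincreasing order the block sizes are [2, 1, 1, 1].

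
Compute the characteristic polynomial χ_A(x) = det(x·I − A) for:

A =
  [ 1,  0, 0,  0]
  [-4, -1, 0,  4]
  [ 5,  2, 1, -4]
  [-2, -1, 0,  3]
x^4 - 4*x^3 + 6*x^2 - 4*x + 1

Expanding det(x·I − A) (e.g. by cofactor expansion or by noting that A is similar to its Jordan form J, which has the same characteristic polynomial as A) gives
  χ_A(x) = x^4 - 4*x^3 + 6*x^2 - 4*x + 1
which factors as (x - 1)^4. The eigenvalues (with algebraic multiplicities) are λ = 1 with multiplicity 4.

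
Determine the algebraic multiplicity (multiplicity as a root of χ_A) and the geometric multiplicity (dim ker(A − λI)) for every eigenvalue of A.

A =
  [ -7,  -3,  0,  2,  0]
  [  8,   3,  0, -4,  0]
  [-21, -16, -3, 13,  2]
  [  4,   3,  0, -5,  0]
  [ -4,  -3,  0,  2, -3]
λ = -3: alg = 5, geom = 3

Step 1 — factor the characteristic polynomial to read off the algebraic multiplicities:
  χ_A(x) = (x + 3)^5

Step 2 — compute geometric multiplicities via the rank-nullity identity g(λ) = n − rank(A − λI):
  rank(A − (-3)·I) = 2, so dim ker(A − (-3)·I) = n − 2 = 3

Summary:
  λ = -3: algebraic multiplicity = 5, geometric multiplicity = 3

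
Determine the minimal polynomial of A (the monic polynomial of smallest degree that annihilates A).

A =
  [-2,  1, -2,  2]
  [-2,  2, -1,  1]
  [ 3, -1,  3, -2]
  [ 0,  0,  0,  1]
x^3 - 3*x^2 + 3*x - 1

The characteristic polynomial is χ_A(x) = (x - 1)^4, so the eigenvalues are known. The minimal polynomial is
  m_A(x) = Π_λ (x − λ)^{k_λ}
where k_λ is the size of the *largest* Jordan block for λ (equivalently, the smallest k with (A − λI)^k v = 0 for every generalised eigenvector v of λ).

  λ = 1: largest Jordan block has size 3, contributing (x − 1)^3

So m_A(x) = (x - 1)^3 = x^3 - 3*x^2 + 3*x - 1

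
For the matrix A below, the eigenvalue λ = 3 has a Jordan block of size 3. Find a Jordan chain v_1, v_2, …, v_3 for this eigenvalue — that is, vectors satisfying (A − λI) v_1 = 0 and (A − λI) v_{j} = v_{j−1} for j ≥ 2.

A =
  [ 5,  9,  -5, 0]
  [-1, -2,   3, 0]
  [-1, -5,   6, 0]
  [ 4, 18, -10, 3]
A Jordan chain for λ = 3 of length 3:
v_1 = (-2, 1, 1, -4)ᵀ
v_2 = (9, -5, -5, 18)ᵀ
v_3 = (0, 1, 0, 0)ᵀ

Let N = A − (3)·I. We want v_3 with N^3 v_3 = 0 but N^2 v_3 ≠ 0; then v_{j-1} := N · v_j for j = 3, …, 2.

Pick v_3 = (0, 1, 0, 0)ᵀ.
Then v_2 = N · v_3 = (9, -5, -5, 18)ᵀ.
Then v_1 = N · v_2 = (-2, 1, 1, -4)ᵀ.

Sanity check: (A − (3)·I) v_1 = (0, 0, 0, 0)ᵀ = 0. ✓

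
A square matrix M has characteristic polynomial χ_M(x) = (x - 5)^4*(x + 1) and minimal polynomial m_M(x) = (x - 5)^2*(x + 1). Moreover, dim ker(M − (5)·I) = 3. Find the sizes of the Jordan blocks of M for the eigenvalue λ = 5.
Block sizes for λ = 5: [2, 1, 1]

Step 1 — from the characteristic polynomial, algebraic multiplicity of λ = 5 is 4. From dim ker(M − (5)·I) = 3, there are exactly 3 Jordan blocks for λ = 5.
Step 2 — from the minimal polynomial, the factor (x − 5)^2 tells us the largest block for λ = 5 has size 2.
Step 3 — with total size 4, 3 blocks, and largest block 2, the block sizes (in nonincreasing order) are [2, 1, 1].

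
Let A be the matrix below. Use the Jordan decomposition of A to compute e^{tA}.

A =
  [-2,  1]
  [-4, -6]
e^{tA} =
  [2*t*exp(-4*t) + exp(-4*t), t*exp(-4*t)]
  [-4*t*exp(-4*t), -2*t*exp(-4*t) + exp(-4*t)]

Strategy: write A = P · J · P⁻¹ where J is a Jordan canonical form, so e^{tA} = P · e^{tJ} · P⁻¹, and e^{tJ} can be computed block-by-block.

A has Jordan form
J =
  [-4,  1]
  [ 0, -4]
(up to reordering of blocks).

Per-block formulas:
  For a 2×2 Jordan block J_2(-4): exp(t · J_2(-4)) = e^(-4t)·(I + t·N), where N is the 2×2 nilpotent shift.

After assembling e^{tJ} and conjugating by P, we get:

e^{tA} =
  [2*t*exp(-4*t) + exp(-4*t), t*exp(-4*t)]
  [-4*t*exp(-4*t), -2*t*exp(-4*t) + exp(-4*t)]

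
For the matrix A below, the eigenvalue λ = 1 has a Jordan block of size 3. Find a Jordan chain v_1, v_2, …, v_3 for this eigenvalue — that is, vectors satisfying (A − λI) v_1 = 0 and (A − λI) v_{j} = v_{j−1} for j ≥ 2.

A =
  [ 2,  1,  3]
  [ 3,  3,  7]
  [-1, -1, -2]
A Jordan chain for λ = 1 of length 3:
v_1 = (1, 2, -1)ᵀ
v_2 = (1, 3, -1)ᵀ
v_3 = (1, 0, 0)ᵀ

Let N = A − (1)·I. We want v_3 with N^3 v_3 = 0 but N^2 v_3 ≠ 0; then v_{j-1} := N · v_j for j = 3, …, 2.

Pick v_3 = (1, 0, 0)ᵀ.
Then v_2 = N · v_3 = (1, 3, -1)ᵀ.
Then v_1 = N · v_2 = (1, 2, -1)ᵀ.

Sanity check: (A − (1)·I) v_1 = (0, 0, 0)ᵀ = 0. ✓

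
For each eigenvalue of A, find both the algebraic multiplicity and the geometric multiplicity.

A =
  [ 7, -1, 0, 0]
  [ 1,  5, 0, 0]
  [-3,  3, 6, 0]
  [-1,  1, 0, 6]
λ = 6: alg = 4, geom = 3

Step 1 — factor the characteristic polynomial to read off the algebraic multiplicities:
  χ_A(x) = (x - 6)^4

Step 2 — compute geometric multiplicities via the rank-nullity identity g(λ) = n − rank(A − λI):
  rank(A − (6)·I) = 1, so dim ker(A − (6)·I) = n − 1 = 3

Summary:
  λ = 6: algebraic multiplicity = 4, geometric multiplicity = 3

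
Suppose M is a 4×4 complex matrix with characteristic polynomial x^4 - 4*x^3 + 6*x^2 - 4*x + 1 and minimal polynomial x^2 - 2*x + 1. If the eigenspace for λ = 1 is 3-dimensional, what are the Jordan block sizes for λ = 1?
Block sizes for λ = 1: [2, 1, 1]

Step 1 — from the characteristic polynomial, algebraic multiplicity of λ = 1 is 4. From dim ker(M − (1)·I) = 3, there are exactly 3 Jordan blocks for λ = 1.
Step 2 — from the minimal polynomial, the factor (x − 1)^2 tells us the largest block for λ = 1 has size 2.
Step 3 — with total size 4, 3 blocks, and largest block 2, the block sizes (in nonincreasing order) are [2, 1, 1].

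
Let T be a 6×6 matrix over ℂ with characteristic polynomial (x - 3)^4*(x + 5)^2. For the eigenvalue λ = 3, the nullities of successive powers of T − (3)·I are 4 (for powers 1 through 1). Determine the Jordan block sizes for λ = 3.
Block sizes for λ = 3: [1, 1, 1, 1]

From the dimensions of kernels of powers, the number of Jordan blocks of size at least j is d_j − d_{j−1} where d_j = dim ker(N^j) (with d_0 = 0). Computing the differences gives [4].
The number of blocks of size exactly k is (#blocks of size ≥ k) − (#blocks of size ≥ k + 1), so the partition is: 4 block(s) of size 1.
In nonincreasing order the block sizes are [1, 1, 1, 1].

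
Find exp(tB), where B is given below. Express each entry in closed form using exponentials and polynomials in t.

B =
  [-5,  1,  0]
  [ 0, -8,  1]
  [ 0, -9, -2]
e^{tB} =
  [exp(-5*t), -3*t^2*exp(-5*t)/2 + t*exp(-5*t), t^2*exp(-5*t)/2]
  [0, -3*t*exp(-5*t) + exp(-5*t), t*exp(-5*t)]
  [0, -9*t*exp(-5*t), 3*t*exp(-5*t) + exp(-5*t)]

Strategy: write B = P · J · P⁻¹ where J is a Jordan canonical form, so e^{tB} = P · e^{tJ} · P⁻¹, and e^{tJ} can be computed block-by-block.

B has Jordan form
J =
  [-5,  1,  0]
  [ 0, -5,  1]
  [ 0,  0, -5]
(up to reordering of blocks).

Per-block formulas:
  For a 3×3 Jordan block J_3(-5): exp(t · J_3(-5)) = e^(-5t)·(I + t·N + (t^2/2)·N^2), where N is the 3×3 nilpotent shift.

After assembling e^{tJ} and conjugating by P, we get:

e^{tB} =
  [exp(-5*t), -3*t^2*exp(-5*t)/2 + t*exp(-5*t), t^2*exp(-5*t)/2]
  [0, -3*t*exp(-5*t) + exp(-5*t), t*exp(-5*t)]
  [0, -9*t*exp(-5*t), 3*t*exp(-5*t) + exp(-5*t)]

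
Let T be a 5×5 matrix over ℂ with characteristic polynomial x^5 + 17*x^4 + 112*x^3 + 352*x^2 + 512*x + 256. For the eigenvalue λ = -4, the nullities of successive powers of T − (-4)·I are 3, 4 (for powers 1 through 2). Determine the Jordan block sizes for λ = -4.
Block sizes for λ = -4: [2, 1, 1]

From the dimensions of kernels of powers, the number of Jordan blocks of size at least j is d_j − d_{j−1} where d_j = dim ker(N^j) (with d_0 = 0). Computing the differences gives [3, 1].
The number of blocks of size exactly k is (#blocks of size ≥ k) − (#blocks of size ≥ k + 1), so the partition is: 2 block(s) of size 1, 1 block(s) of size 2.
In nonincreasing order the block sizes are [2, 1, 1].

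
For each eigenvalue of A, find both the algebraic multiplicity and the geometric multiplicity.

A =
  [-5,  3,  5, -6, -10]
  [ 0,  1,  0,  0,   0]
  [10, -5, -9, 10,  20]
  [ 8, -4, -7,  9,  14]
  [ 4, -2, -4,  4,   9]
λ = 1: alg = 5, geom = 3

Step 1 — factor the characteristic polynomial to read off the algebraic multiplicities:
  χ_A(x) = (x - 1)^5

Step 2 — compute geometric multiplicities via the rank-nullity identity g(λ) = n − rank(A − λI):
  rank(A − (1)·I) = 2, so dim ker(A − (1)·I) = n − 2 = 3

Summary:
  λ = 1: algebraic multiplicity = 5, geometric multiplicity = 3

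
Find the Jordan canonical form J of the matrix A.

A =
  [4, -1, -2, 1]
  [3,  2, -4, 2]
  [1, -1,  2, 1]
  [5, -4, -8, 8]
J_3(4) ⊕ J_1(4)

The characteristic polynomial is
  det(x·I − A) = x^4 - 16*x^3 + 96*x^2 - 256*x + 256 = (x - 4)^4

Eigenvalues and multiplicities (the geometric multiplicity of λ is n − rank(A − λI), which equals the number of Jordan blocks for λ):
  λ = 4: algebraic multiplicity = 4, geometric multiplicity = 2

Determining the block sizes for each eigenvalue:
  λ = 4: with am = 4 and gm = 2, the partition is not yet determined (e.g. several partitions of 4 into 2 parts exist). Let N = A − (4)·I. Computing rank(N^1) = 2, rank(N^2) = 1, rank(N^3) = 0; the number of blocks of size ≥ j is rank(N^{j−1}) − rank(N^j), giving [2, 1, 1]. So we have 1 block(s) of size 3, 1 block(s) of size 1 → block sizes [3, 1]

Assembling the blocks gives a Jordan form
J =
  [4, 1, 0, 0]
  [0, 4, 1, 0]
  [0, 0, 4, 0]
  [0, 0, 0, 4]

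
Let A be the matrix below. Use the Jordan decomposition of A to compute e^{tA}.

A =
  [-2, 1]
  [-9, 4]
e^{tA} =
  [-3*t*exp(t) + exp(t), t*exp(t)]
  [-9*t*exp(t), 3*t*exp(t) + exp(t)]

Strategy: write A = P · J · P⁻¹ where J is a Jordan canonical form, so e^{tA} = P · e^{tJ} · P⁻¹, and e^{tJ} can be computed block-by-block.

A has Jordan form
J =
  [1, 1]
  [0, 1]
(up to reordering of blocks).

Per-block formulas:
  For a 2×2 Jordan block J_2(1): exp(t · J_2(1)) = e^(1t)·(I + t·N), where N is the 2×2 nilpotent shift.

After assembling e^{tJ} and conjugating by P, we get:

e^{tA} =
  [-3*t*exp(t) + exp(t), t*exp(t)]
  [-9*t*exp(t), 3*t*exp(t) + exp(t)]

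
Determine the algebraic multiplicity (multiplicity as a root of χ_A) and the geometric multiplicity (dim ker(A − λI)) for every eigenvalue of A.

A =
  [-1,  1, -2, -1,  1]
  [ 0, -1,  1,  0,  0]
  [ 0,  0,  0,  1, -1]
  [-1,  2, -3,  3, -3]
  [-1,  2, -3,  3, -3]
λ = -1: alg = 2, geom = 1; λ = 0: alg = 3, geom = 2

Step 1 — factor the characteristic polynomial to read off the algebraic multiplicities:
  χ_A(x) = x^3*(x + 1)^2

Step 2 — compute geometric multiplicities via the rank-nullity identity g(λ) = n − rank(A − λI):
  rank(A − (-1)·I) = 4, so dim ker(A − (-1)·I) = n − 4 = 1
  rank(A − (0)·I) = 3, so dim ker(A − (0)·I) = n − 3 = 2

Summary:
  λ = -1: algebraic multiplicity = 2, geometric multiplicity = 1
  λ = 0: algebraic multiplicity = 3, geometric multiplicity = 2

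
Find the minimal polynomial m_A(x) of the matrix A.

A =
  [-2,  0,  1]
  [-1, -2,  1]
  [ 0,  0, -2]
x^3 + 6*x^2 + 12*x + 8

The characteristic polynomial is χ_A(x) = (x + 2)^3, so the eigenvalues are known. The minimal polynomial is
  m_A(x) = Π_λ (x − λ)^{k_λ}
where k_λ is the size of the *largest* Jordan block for λ (equivalently, the smallest k with (A − λI)^k v = 0 for every generalised eigenvector v of λ).

  λ = -2: largest Jordan block has size 3, contributing (x + 2)^3

So m_A(x) = (x + 2)^3 = x^3 + 6*x^2 + 12*x + 8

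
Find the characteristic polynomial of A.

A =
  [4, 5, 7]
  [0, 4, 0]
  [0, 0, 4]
x^3 - 12*x^2 + 48*x - 64

Expanding det(x·I − A) (e.g. by cofactor expansion or by noting that A is similar to its Jordan form J, which has the same characteristic polynomial as A) gives
  χ_A(x) = x^3 - 12*x^2 + 48*x - 64
which factors as (x - 4)^3. The eigenvalues (with algebraic multiplicities) are λ = 4 with multiplicity 3.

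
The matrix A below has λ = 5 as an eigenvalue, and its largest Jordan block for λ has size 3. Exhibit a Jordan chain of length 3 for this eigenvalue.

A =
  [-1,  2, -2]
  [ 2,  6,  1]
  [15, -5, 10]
A Jordan chain for λ = 5 of length 3:
v_1 = (10, 5, -25)ᵀ
v_2 = (-6, 2, 15)ᵀ
v_3 = (1, 0, 0)ᵀ

Let N = A − (5)·I. We want v_3 with N^3 v_3 = 0 but N^2 v_3 ≠ 0; then v_{j-1} := N · v_j for j = 3, …, 2.

Pick v_3 = (1, 0, 0)ᵀ.
Then v_2 = N · v_3 = (-6, 2, 15)ᵀ.
Then v_1 = N · v_2 = (10, 5, -25)ᵀ.

Sanity check: (A − (5)·I) v_1 = (0, 0, 0)ᵀ = 0. ✓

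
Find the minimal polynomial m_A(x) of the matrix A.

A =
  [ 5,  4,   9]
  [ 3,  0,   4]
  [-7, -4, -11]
x^3 + 6*x^2 + 12*x + 8

The characteristic polynomial is χ_A(x) = (x + 2)^3, so the eigenvalues are known. The minimal polynomial is
  m_A(x) = Π_λ (x − λ)^{k_λ}
where k_λ is the size of the *largest* Jordan block for λ (equivalently, the smallest k with (A − λI)^k v = 0 for every generalised eigenvector v of λ).

  λ = -2: largest Jordan block has size 3, contributing (x + 2)^3

So m_A(x) = (x + 2)^3 = x^3 + 6*x^2 + 12*x + 8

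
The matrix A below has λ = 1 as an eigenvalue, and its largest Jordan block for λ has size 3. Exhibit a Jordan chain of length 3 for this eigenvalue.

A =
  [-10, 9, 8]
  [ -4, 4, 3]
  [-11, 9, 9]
A Jordan chain for λ = 1 of length 3:
v_1 = (-3, -1, -3)ᵀ
v_2 = (-11, -4, -11)ᵀ
v_3 = (1, 0, 0)ᵀ

Let N = A − (1)·I. We want v_3 with N^3 v_3 = 0 but N^2 v_3 ≠ 0; then v_{j-1} := N · v_j for j = 3, …, 2.

Pick v_3 = (1, 0, 0)ᵀ.
Then v_2 = N · v_3 = (-11, -4, -11)ᵀ.
Then v_1 = N · v_2 = (-3, -1, -3)ᵀ.

Sanity check: (A − (1)·I) v_1 = (0, 0, 0)ᵀ = 0. ✓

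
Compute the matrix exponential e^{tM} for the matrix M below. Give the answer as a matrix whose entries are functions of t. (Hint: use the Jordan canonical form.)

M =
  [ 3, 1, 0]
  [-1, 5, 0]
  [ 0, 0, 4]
e^{tM} =
  [-t*exp(4*t) + exp(4*t), t*exp(4*t), 0]
  [-t*exp(4*t), t*exp(4*t) + exp(4*t), 0]
  [0, 0, exp(4*t)]

Strategy: write M = P · J · P⁻¹ where J is a Jordan canonical form, so e^{tM} = P · e^{tJ} · P⁻¹, and e^{tJ} can be computed block-by-block.

M has Jordan form
J =
  [4, 1, 0]
  [0, 4, 0]
  [0, 0, 4]
(up to reordering of blocks).

Per-block formulas:
  For a 2×2 Jordan block J_2(4): exp(t · J_2(4)) = e^(4t)·(I + t·N), where N is the 2×2 nilpotent shift.
  For a 1×1 block at λ = 4: exp(t · [4]) = [e^(4t)].

After assembling e^{tJ} and conjugating by P, we get:

e^{tM} =
  [-t*exp(4*t) + exp(4*t), t*exp(4*t), 0]
  [-t*exp(4*t), t*exp(4*t) + exp(4*t), 0]
  [0, 0, exp(4*t)]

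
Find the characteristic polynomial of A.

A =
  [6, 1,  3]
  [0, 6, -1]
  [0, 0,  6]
x^3 - 18*x^2 + 108*x - 216

Expanding det(x·I − A) (e.g. by cofactor expansion or by noting that A is similar to its Jordan form J, which has the same characteristic polynomial as A) gives
  χ_A(x) = x^3 - 18*x^2 + 108*x - 216
which factors as (x - 6)^3. The eigenvalues (with algebraic multiplicities) are λ = 6 with multiplicity 3.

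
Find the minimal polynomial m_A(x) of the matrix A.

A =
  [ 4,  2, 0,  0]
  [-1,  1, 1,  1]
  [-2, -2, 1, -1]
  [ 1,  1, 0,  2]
x^3 - 6*x^2 + 12*x - 8

The characteristic polynomial is χ_A(x) = (x - 2)^4, so the eigenvalues are known. The minimal polynomial is
  m_A(x) = Π_λ (x − λ)^{k_λ}
where k_λ is the size of the *largest* Jordan block for λ (equivalently, the smallest k with (A − λI)^k v = 0 for every generalised eigenvector v of λ).

  λ = 2: largest Jordan block has size 3, contributing (x − 2)^3

So m_A(x) = (x - 2)^3 = x^3 - 6*x^2 + 12*x - 8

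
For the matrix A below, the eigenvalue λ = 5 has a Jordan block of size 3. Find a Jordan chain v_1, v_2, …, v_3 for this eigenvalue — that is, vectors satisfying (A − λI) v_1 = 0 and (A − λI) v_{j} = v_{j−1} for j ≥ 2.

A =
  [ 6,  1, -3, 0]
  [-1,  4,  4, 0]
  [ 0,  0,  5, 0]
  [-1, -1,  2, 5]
A Jordan chain for λ = 5 of length 3:
v_1 = (1, -1, 0, -1)ᵀ
v_2 = (-3, 4, 0, 2)ᵀ
v_3 = (0, 0, 1, 0)ᵀ

Let N = A − (5)·I. We want v_3 with N^3 v_3 = 0 but N^2 v_3 ≠ 0; then v_{j-1} := N · v_j for j = 3, …, 2.

Pick v_3 = (0, 0, 1, 0)ᵀ.
Then v_2 = N · v_3 = (-3, 4, 0, 2)ᵀ.
Then v_1 = N · v_2 = (1, -1, 0, -1)ᵀ.

Sanity check: (A − (5)·I) v_1 = (0, 0, 0, 0)ᵀ = 0. ✓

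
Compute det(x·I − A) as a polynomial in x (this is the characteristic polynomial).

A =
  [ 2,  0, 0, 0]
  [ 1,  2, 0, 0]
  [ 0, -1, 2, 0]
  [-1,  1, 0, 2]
x^4 - 8*x^3 + 24*x^2 - 32*x + 16

Expanding det(x·I − A) (e.g. by cofactor expansion or by noting that A is similar to its Jordan form J, which has the same characteristic polynomial as A) gives
  χ_A(x) = x^4 - 8*x^3 + 24*x^2 - 32*x + 16
which factors as (x - 2)^4. The eigenvalues (with algebraic multiplicities) are λ = 2 with multiplicity 4.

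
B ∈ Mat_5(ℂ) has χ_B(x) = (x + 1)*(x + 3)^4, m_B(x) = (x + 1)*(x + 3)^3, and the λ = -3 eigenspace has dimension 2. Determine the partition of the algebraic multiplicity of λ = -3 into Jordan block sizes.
Block sizes for λ = -3: [3, 1]

Step 1 — from the characteristic polynomial, algebraic multiplicity of λ = -3 is 4. From dim ker(B − (-3)·I) = 2, there are exactly 2 Jordan blocks for λ = -3.
Step 2 — from the minimal polynomial, the factor (x + 3)^3 tells us the largest block for λ = -3 has size 3.
Step 3 — with total size 4, 2 blocks, and largest block 3, the block sizes (in nonincreasing order) are [3, 1].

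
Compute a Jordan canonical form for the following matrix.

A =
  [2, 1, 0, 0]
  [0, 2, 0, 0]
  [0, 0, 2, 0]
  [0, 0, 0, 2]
J_2(2) ⊕ J_1(2) ⊕ J_1(2)

The characteristic polynomial is
  det(x·I − A) = x^4 - 8*x^3 + 24*x^2 - 32*x + 16 = (x - 2)^4

Eigenvalues and multiplicities (the geometric multiplicity of λ is n − rank(A − λI), which equals the number of Jordan blocks for λ):
  λ = 2: algebraic multiplicity = 4, geometric multiplicity = 3

Determining the block sizes for each eigenvalue:
  λ = 2: 3 blocks summing to 4 forces exactly one block of size 2 and the rest size 1 → block sizes [2, 1, 1]

Assembling the blocks gives a Jordan form
J =
  [2, 1, 0, 0]
  [0, 2, 0, 0]
  [0, 0, 2, 0]
  [0, 0, 0, 2]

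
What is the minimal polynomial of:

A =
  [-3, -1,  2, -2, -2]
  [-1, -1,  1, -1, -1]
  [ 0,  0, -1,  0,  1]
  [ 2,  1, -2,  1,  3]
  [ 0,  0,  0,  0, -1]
x^3 + 3*x^2 + 3*x + 1

The characteristic polynomial is χ_A(x) = (x + 1)^5, so the eigenvalues are known. The minimal polynomial is
  m_A(x) = Π_λ (x − λ)^{k_λ}
where k_λ is the size of the *largest* Jordan block for λ (equivalently, the smallest k with (A − λI)^k v = 0 for every generalised eigenvector v of λ).

  λ = -1: largest Jordan block has size 3, contributing (x + 1)^3

So m_A(x) = (x + 1)^3 = x^3 + 3*x^2 + 3*x + 1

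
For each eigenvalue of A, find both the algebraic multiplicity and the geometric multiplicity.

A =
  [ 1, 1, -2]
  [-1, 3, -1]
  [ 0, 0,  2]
λ = 2: alg = 3, geom = 1

Step 1 — factor the characteristic polynomial to read off the algebraic multiplicities:
  χ_A(x) = (x - 2)^3

Step 2 — compute geometric multiplicities via the rank-nullity identity g(λ) = n − rank(A − λI):
  rank(A − (2)·I) = 2, so dim ker(A − (2)·I) = n − 2 = 1

Summary:
  λ = 2: algebraic multiplicity = 3, geometric multiplicity = 1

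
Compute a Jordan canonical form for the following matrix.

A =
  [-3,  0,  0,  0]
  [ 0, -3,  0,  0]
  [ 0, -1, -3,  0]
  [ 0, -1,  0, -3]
J_2(-3) ⊕ J_1(-3) ⊕ J_1(-3)

The characteristic polynomial is
  det(x·I − A) = x^4 + 12*x^3 + 54*x^2 + 108*x + 81 = (x + 3)^4

Eigenvalues and multiplicities (the geometric multiplicity of λ is n − rank(A − λI), which equals the number of Jordan blocks for λ):
  λ = -3: algebraic multiplicity = 4, geometric multiplicity = 3

Determining the block sizes for each eigenvalue:
  λ = -3: 3 blocks summing to 4 forces exactly one block of size 2 and the rest size 1 → block sizes [2, 1, 1]

Assembling the blocks gives a Jordan form
J =
  [-3,  1,  0,  0]
  [ 0, -3,  0,  0]
  [ 0,  0, -3,  0]
  [ 0,  0,  0, -3]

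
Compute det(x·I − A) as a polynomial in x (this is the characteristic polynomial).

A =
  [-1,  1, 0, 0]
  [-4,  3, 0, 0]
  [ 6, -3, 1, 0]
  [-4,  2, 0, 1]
x^4 - 4*x^3 + 6*x^2 - 4*x + 1

Expanding det(x·I − A) (e.g. by cofactor expansion or by noting that A is similar to its Jordan form J, which has the same characteristic polynomial as A) gives
  χ_A(x) = x^4 - 4*x^3 + 6*x^2 - 4*x + 1
which factors as (x - 1)^4. The eigenvalues (with algebraic multiplicities) are λ = 1 with multiplicity 4.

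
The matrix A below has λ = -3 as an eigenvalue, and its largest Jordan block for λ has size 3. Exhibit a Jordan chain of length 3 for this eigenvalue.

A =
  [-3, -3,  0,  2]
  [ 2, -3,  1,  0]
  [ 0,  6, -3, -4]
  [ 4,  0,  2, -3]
A Jordan chain for λ = -3 of length 3:
v_1 = (2, 0, -4, 0)ᵀ
v_2 = (0, 2, 0, 4)ᵀ
v_3 = (1, 0, 0, 0)ᵀ

Let N = A − (-3)·I. We want v_3 with N^3 v_3 = 0 but N^2 v_3 ≠ 0; then v_{j-1} := N · v_j for j = 3, …, 2.

Pick v_3 = (1, 0, 0, 0)ᵀ.
Then v_2 = N · v_3 = (0, 2, 0, 4)ᵀ.
Then v_1 = N · v_2 = (2, 0, -4, 0)ᵀ.

Sanity check: (A − (-3)·I) v_1 = (0, 0, 0, 0)ᵀ = 0. ✓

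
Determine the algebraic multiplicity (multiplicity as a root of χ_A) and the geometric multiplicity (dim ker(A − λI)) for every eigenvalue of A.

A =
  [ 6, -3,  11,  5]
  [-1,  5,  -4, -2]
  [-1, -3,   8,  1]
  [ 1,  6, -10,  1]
λ = 5: alg = 4, geom = 2

Step 1 — factor the characteristic polynomial to read off the algebraic multiplicities:
  χ_A(x) = (x - 5)^4

Step 2 — compute geometric multiplicities via the rank-nullity identity g(λ) = n − rank(A − λI):
  rank(A − (5)·I) = 2, so dim ker(A − (5)·I) = n − 2 = 2

Summary:
  λ = 5: algebraic multiplicity = 4, geometric multiplicity = 2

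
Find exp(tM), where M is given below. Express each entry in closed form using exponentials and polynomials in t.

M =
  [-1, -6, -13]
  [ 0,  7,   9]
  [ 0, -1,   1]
e^{tM} =
  [exp(-t), -t*exp(4*t) - exp(4*t) + exp(-t), -3*t*exp(4*t) - 2*exp(4*t) + 2*exp(-t)]
  [0, 3*t*exp(4*t) + exp(4*t), 9*t*exp(4*t)]
  [0, -t*exp(4*t), -3*t*exp(4*t) + exp(4*t)]

Strategy: write M = P · J · P⁻¹ where J is a Jordan canonical form, so e^{tM} = P · e^{tJ} · P⁻¹, and e^{tJ} can be computed block-by-block.

M has Jordan form
J =
  [-1, 0, 0]
  [ 0, 4, 1]
  [ 0, 0, 4]
(up to reordering of blocks).

Per-block formulas:
  For a 2×2 Jordan block J_2(4): exp(t · J_2(4)) = e^(4t)·(I + t·N), where N is the 2×2 nilpotent shift.
  For a 1×1 block at λ = -1: exp(t · [-1]) = [e^(-1t)].

After assembling e^{tJ} and conjugating by P, we get:

e^{tM} =
  [exp(-t), -t*exp(4*t) - exp(4*t) + exp(-t), -3*t*exp(4*t) - 2*exp(4*t) + 2*exp(-t)]
  [0, 3*t*exp(4*t) + exp(4*t), 9*t*exp(4*t)]
  [0, -t*exp(4*t), -3*t*exp(4*t) + exp(4*t)]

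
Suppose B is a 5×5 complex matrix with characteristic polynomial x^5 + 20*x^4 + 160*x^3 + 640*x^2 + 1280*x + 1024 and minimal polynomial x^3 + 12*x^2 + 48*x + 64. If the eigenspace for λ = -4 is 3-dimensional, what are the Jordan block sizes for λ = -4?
Block sizes for λ = -4: [3, 1, 1]

Step 1 — from the characteristic polynomial, algebraic multiplicity of λ = -4 is 5. From dim ker(B − (-4)·I) = 3, there are exactly 3 Jordan blocks for λ = -4.
Step 2 — from the minimal polynomial, the factor (x + 4)^3 tells us the largest block for λ = -4 has size 3.
Step 3 — with total size 5, 3 blocks, and largest block 3, the block sizes (in nonincreasing order) are [3, 1, 1].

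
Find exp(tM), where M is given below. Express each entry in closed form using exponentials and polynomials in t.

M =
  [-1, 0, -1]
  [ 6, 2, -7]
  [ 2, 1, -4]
e^{tM} =
  [-t^2*exp(-t) + exp(-t), -t^2*exp(-t)/2, 3*t^2*exp(-t)/2 - t*exp(-t)]
  [2*t^2*exp(-t) + 6*t*exp(-t), t^2*exp(-t) + 3*t*exp(-t) + exp(-t), -3*t^2*exp(-t) - 7*t*exp(-t)]
  [2*t*exp(-t), t*exp(-t), -3*t*exp(-t) + exp(-t)]

Strategy: write M = P · J · P⁻¹ where J is a Jordan canonical form, so e^{tM} = P · e^{tJ} · P⁻¹, and e^{tJ} can be computed block-by-block.

M has Jordan form
J =
  [-1,  1,  0]
  [ 0, -1,  1]
  [ 0,  0, -1]
(up to reordering of blocks).

Per-block formulas:
  For a 3×3 Jordan block J_3(-1): exp(t · J_3(-1)) = e^(-1t)·(I + t·N + (t^2/2)·N^2), where N is the 3×3 nilpotent shift.

After assembling e^{tJ} and conjugating by P, we get:

e^{tM} =
  [-t^2*exp(-t) + exp(-t), -t^2*exp(-t)/2, 3*t^2*exp(-t)/2 - t*exp(-t)]
  [2*t^2*exp(-t) + 6*t*exp(-t), t^2*exp(-t) + 3*t*exp(-t) + exp(-t), -3*t^2*exp(-t) - 7*t*exp(-t)]
  [2*t*exp(-t), t*exp(-t), -3*t*exp(-t) + exp(-t)]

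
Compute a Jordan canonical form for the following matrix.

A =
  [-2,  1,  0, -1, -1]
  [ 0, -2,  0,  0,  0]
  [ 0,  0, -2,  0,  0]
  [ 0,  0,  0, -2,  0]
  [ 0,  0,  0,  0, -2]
J_2(-2) ⊕ J_1(-2) ⊕ J_1(-2) ⊕ J_1(-2)

The characteristic polynomial is
  det(x·I − A) = x^5 + 10*x^4 + 40*x^3 + 80*x^2 + 80*x + 32 = (x + 2)^5

Eigenvalues and multiplicities (the geometric multiplicity of λ is n − rank(A − λI), which equals the number of Jordan blocks for λ):
  λ = -2: algebraic multiplicity = 5, geometric multiplicity = 4

Determining the block sizes for each eigenvalue:
  λ = -2: 4 blocks summing to 5 forces exactly one block of size 2 and the rest size 1 → block sizes [2, 1, 1, 1]

Assembling the blocks gives a Jordan form
J =
  [-2,  1,  0,  0,  0]
  [ 0, -2,  0,  0,  0]
  [ 0,  0, -2,  0,  0]
  [ 0,  0,  0, -2,  0]
  [ 0,  0,  0,  0, -2]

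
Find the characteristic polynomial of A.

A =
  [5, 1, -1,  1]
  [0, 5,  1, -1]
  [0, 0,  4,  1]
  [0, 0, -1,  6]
x^4 - 20*x^3 + 150*x^2 - 500*x + 625

Expanding det(x·I − A) (e.g. by cofactor expansion or by noting that A is similar to its Jordan form J, which has the same characteristic polynomial as A) gives
  χ_A(x) = x^4 - 20*x^3 + 150*x^2 - 500*x + 625
which factors as (x - 5)^4. The eigenvalues (with algebraic multiplicities) are λ = 5 with multiplicity 4.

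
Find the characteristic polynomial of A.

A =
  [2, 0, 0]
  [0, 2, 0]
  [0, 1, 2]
x^3 - 6*x^2 + 12*x - 8

Expanding det(x·I − A) (e.g. by cofactor expansion or by noting that A is similar to its Jordan form J, which has the same characteristic polynomial as A) gives
  χ_A(x) = x^3 - 6*x^2 + 12*x - 8
which factors as (x - 2)^3. The eigenvalues (with algebraic multiplicities) are λ = 2 with multiplicity 3.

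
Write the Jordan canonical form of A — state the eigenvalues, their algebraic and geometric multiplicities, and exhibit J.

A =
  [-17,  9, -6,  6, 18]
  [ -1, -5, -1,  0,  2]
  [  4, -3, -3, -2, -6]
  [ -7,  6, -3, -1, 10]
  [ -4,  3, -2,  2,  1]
J_3(-5) ⊕ J_1(-5) ⊕ J_1(-5)

The characteristic polynomial is
  det(x·I − A) = x^5 + 25*x^4 + 250*x^3 + 1250*x^2 + 3125*x + 3125 = (x + 5)^5

Eigenvalues and multiplicities (the geometric multiplicity of λ is n − rank(A − λI), which equals the number of Jordan blocks for λ):
  λ = -5: algebraic multiplicity = 5, geometric multiplicity = 3

Determining the block sizes for each eigenvalue:
  λ = -5: with am = 5 and gm = 3, the partition is not yet determined (e.g. several partitions of 5 into 3 parts exist). Let N = A − (-5)·I. Computing rank(N^1) = 2, rank(N^2) = 1, rank(N^3) = 0; the number of blocks of size ≥ j is rank(N^{j−1}) − rank(N^j), giving [3, 1, 1]. So we have 1 block(s) of size 3, 2 block(s) of size 1 → block sizes [3, 1, 1]

Assembling the blocks gives a Jordan form
J =
  [-5,  1,  0,  0,  0]
  [ 0, -5,  1,  0,  0]
  [ 0,  0, -5,  0,  0]
  [ 0,  0,  0, -5,  0]
  [ 0,  0,  0,  0, -5]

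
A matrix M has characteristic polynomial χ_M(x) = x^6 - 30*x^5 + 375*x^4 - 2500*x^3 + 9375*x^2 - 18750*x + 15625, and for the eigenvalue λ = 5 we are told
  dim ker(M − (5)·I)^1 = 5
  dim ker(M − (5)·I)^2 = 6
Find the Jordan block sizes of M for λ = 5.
Block sizes for λ = 5: [2, 1, 1, 1, 1]

From the dimensions of kernels of powers, the number of Jordan blocks of size at least j is d_j − d_{j−1} where d_j = dim ker(N^j) (with d_0 = 0). Computing the differences gives [5, 1].
The number of blocks of size exactly k is (#blocks of size ≥ k) − (#blocks of size ≥ k + 1), so the partition is: 4 block(s) of size 1, 1 block(s) of size 2.
In nonincreasing order the block sizes are [2, 1, 1, 1, 1].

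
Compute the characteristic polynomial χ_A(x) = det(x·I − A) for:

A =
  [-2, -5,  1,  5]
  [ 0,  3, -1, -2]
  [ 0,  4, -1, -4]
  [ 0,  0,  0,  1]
x^4 - x^3 - 3*x^2 + 5*x - 2

Expanding det(x·I − A) (e.g. by cofactor expansion or by noting that A is similar to its Jordan form J, which has the same characteristic polynomial as A) gives
  χ_A(x) = x^4 - x^3 - 3*x^2 + 5*x - 2
which factors as (x - 1)^3*(x + 2). The eigenvalues (with algebraic multiplicities) are λ = -2 with multiplicity 1, λ = 1 with multiplicity 3.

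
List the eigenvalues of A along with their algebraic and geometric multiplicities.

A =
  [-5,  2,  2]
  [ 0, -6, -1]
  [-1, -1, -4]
λ = -5: alg = 3, geom = 1

Step 1 — factor the characteristic polynomial to read off the algebraic multiplicities:
  χ_A(x) = (x + 5)^3

Step 2 — compute geometric multiplicities via the rank-nullity identity g(λ) = n − rank(A − λI):
  rank(A − (-5)·I) = 2, so dim ker(A − (-5)·I) = n − 2 = 1

Summary:
  λ = -5: algebraic multiplicity = 3, geometric multiplicity = 1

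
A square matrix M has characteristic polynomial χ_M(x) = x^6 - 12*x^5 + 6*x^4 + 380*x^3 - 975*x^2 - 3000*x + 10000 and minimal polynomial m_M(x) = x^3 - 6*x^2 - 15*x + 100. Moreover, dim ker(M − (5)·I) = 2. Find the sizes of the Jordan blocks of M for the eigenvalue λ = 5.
Block sizes for λ = 5: [2, 2]

Step 1 — from the characteristic polynomial, algebraic multiplicity of λ = 5 is 4. From dim ker(M − (5)·I) = 2, there are exactly 2 Jordan blocks for λ = 5.
Step 2 — from the minimal polynomial, the factor (x − 5)^2 tells us the largest block for λ = 5 has size 2.
Step 3 — with total size 4, 2 blocks, and largest block 2, the block sizes (in nonincreasing order) are [2, 2].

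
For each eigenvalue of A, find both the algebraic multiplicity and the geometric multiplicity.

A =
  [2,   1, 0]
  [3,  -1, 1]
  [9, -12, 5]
λ = 2: alg = 3, geom = 1

Step 1 — factor the characteristic polynomial to read off the algebraic multiplicities:
  χ_A(x) = (x - 2)^3

Step 2 — compute geometric multiplicities via the rank-nullity identity g(λ) = n − rank(A − λI):
  rank(A − (2)·I) = 2, so dim ker(A − (2)·I) = n − 2 = 1

Summary:
  λ = 2: algebraic multiplicity = 3, geometric multiplicity = 1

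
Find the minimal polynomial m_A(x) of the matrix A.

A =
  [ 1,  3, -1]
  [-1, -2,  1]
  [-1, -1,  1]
x^3

The characteristic polynomial is χ_A(x) = x^3, so the eigenvalues are known. The minimal polynomial is
  m_A(x) = Π_λ (x − λ)^{k_λ}
where k_λ is the size of the *largest* Jordan block for λ (equivalently, the smallest k with (A − λI)^k v = 0 for every generalised eigenvector v of λ).

  λ = 0: largest Jordan block has size 3, contributing (x − 0)^3

So m_A(x) = x^3 = x^3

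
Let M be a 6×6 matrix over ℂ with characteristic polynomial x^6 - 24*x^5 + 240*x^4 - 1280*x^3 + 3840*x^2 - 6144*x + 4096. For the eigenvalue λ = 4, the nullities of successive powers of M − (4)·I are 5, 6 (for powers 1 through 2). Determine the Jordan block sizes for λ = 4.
Block sizes for λ = 4: [2, 1, 1, 1, 1]

From the dimensions of kernels of powers, the number of Jordan blocks of size at least j is d_j − d_{j−1} where d_j = dim ker(N^j) (with d_0 = 0). Computing the differences gives [5, 1].
The number of blocks of size exactly k is (#blocks of size ≥ k) − (#blocks of size ≥ k + 1), so the partition is: 4 block(s) of size 1, 1 block(s) of size 2.
In nonincreasing order the block sizes are [2, 1, 1, 1, 1].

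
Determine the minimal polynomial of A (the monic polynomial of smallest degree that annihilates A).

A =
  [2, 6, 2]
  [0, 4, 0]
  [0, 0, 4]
x^2 - 6*x + 8

The characteristic polynomial is χ_A(x) = (x - 4)^2*(x - 2), so the eigenvalues are known. The minimal polynomial is
  m_A(x) = Π_λ (x − λ)^{k_λ}
where k_λ is the size of the *largest* Jordan block for λ (equivalently, the smallest k with (A − λI)^k v = 0 for every generalised eigenvector v of λ).

  λ = 2: largest Jordan block has size 1, contributing (x − 2)
  λ = 4: largest Jordan block has size 1, contributing (x − 4)

So m_A(x) = (x - 4)*(x - 2) = x^2 - 6*x + 8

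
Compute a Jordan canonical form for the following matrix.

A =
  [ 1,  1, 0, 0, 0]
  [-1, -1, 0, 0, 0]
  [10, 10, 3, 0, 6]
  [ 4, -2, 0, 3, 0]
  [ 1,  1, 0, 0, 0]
J_2(0) ⊕ J_1(0) ⊕ J_1(3) ⊕ J_1(3)

The characteristic polynomial is
  det(x·I − A) = x^5 - 6*x^4 + 9*x^3 = x^3*(x - 3)^2

Eigenvalues and multiplicities (the geometric multiplicity of λ is n − rank(A − λI), which equals the number of Jordan blocks for λ):
  λ = 0: algebraic multiplicity = 3, geometric multiplicity = 2
  λ = 3: algebraic multiplicity = 2, geometric multiplicity = 2

Determining the block sizes for each eigenvalue:
  λ = 0: 2 blocks summing to 3 forces exactly one block of size 2 and the rest size 1 → block sizes [2, 1]
  λ = 3: gm = am = 2, so every block has size 1 → block sizes [1, 1]

Assembling the blocks gives a Jordan form
J =
  [0, 1, 0, 0, 0]
  [0, 0, 0, 0, 0]
  [0, 0, 0, 0, 0]
  [0, 0, 0, 3, 0]
  [0, 0, 0, 0, 3]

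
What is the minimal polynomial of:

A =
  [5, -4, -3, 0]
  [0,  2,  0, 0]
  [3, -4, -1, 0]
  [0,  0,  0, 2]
x^2 - 4*x + 4

The characteristic polynomial is χ_A(x) = (x - 2)^4, so the eigenvalues are known. The minimal polynomial is
  m_A(x) = Π_λ (x − λ)^{k_λ}
where k_λ is the size of the *largest* Jordan block for λ (equivalently, the smallest k with (A − λI)^k v = 0 for every generalised eigenvector v of λ).

  λ = 2: largest Jordan block has size 2, contributing (x − 2)^2

So m_A(x) = (x - 2)^2 = x^2 - 4*x + 4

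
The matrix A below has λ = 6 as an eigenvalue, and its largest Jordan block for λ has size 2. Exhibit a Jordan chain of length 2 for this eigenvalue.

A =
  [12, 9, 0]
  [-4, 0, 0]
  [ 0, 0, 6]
A Jordan chain for λ = 6 of length 2:
v_1 = (6, -4, 0)ᵀ
v_2 = (1, 0, 0)ᵀ

Let N = A − (6)·I. We want v_2 with N^2 v_2 = 0 but N^1 v_2 ≠ 0; then v_{j-1} := N · v_j for j = 2, …, 2.

Pick v_2 = (1, 0, 0)ᵀ.
Then v_1 = N · v_2 = (6, -4, 0)ᵀ.

Sanity check: (A − (6)·I) v_1 = (0, 0, 0)ᵀ = 0. ✓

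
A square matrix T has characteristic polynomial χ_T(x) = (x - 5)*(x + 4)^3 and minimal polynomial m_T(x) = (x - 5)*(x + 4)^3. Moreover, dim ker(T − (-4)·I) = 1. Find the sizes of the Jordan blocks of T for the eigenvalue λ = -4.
Block sizes for λ = -4: [3]

Step 1 — from the characteristic polynomial, algebraic multiplicity of λ = -4 is 3. From dim ker(T − (-4)·I) = 1, there are exactly 1 Jordan blocks for λ = -4.
Step 2 — from the minimal polynomial, the factor (x + 4)^3 tells us the largest block for λ = -4 has size 3.
Step 3 — with total size 3, 1 blocks, and largest block 3, the block sizes (in nonincreasing order) are [3].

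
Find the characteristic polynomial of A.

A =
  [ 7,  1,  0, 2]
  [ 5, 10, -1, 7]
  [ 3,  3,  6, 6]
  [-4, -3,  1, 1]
x^4 - 24*x^3 + 216*x^2 - 864*x + 1296

Expanding det(x·I − A) (e.g. by cofactor expansion or by noting that A is similar to its Jordan form J, which has the same characteristic polynomial as A) gives
  χ_A(x) = x^4 - 24*x^3 + 216*x^2 - 864*x + 1296
which factors as (x - 6)^4. The eigenvalues (with algebraic multiplicities) are λ = 6 with multiplicity 4.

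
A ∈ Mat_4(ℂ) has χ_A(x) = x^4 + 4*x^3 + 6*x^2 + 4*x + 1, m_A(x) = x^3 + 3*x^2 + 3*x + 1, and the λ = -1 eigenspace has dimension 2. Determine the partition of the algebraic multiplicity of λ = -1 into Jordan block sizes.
Block sizes for λ = -1: [3, 1]

Step 1 — from the characteristic polynomial, algebraic multiplicity of λ = -1 is 4. From dim ker(A − (-1)·I) = 2, there are exactly 2 Jordan blocks for λ = -1.
Step 2 — from the minimal polynomial, the factor (x + 1)^3 tells us the largest block for λ = -1 has size 3.
Step 3 — with total size 4, 2 blocks, and largest block 3, the block sizes (in nonincreasing order) are [3, 1].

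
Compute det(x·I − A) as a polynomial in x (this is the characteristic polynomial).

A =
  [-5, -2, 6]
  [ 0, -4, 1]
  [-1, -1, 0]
x^3 + 9*x^2 + 27*x + 27

Expanding det(x·I − A) (e.g. by cofactor expansion or by noting that A is similar to its Jordan form J, which has the same characteristic polynomial as A) gives
  χ_A(x) = x^3 + 9*x^2 + 27*x + 27
which factors as (x + 3)^3. The eigenvalues (with algebraic multiplicities) are λ = -3 with multiplicity 3.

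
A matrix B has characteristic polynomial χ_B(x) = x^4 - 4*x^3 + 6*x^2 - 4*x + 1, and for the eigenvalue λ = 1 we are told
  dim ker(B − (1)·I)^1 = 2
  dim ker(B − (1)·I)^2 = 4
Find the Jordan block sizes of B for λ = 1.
Block sizes for λ = 1: [2, 2]

From the dimensions of kernels of powers, the number of Jordan blocks of size at least j is d_j − d_{j−1} where d_j = dim ker(N^j) (with d_0 = 0). Computing the differences gives [2, 2].
The number of blocks of size exactly k is (#blocks of size ≥ k) − (#blocks of size ≥ k + 1), so the partition is: 2 block(s) of size 2.
In nonincreasing order the block sizes are [2, 2].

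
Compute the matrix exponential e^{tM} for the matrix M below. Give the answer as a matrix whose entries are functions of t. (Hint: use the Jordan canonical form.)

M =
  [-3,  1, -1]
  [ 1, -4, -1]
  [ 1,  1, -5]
e^{tM} =
  [t^2*exp(-4*t)/2 + t*exp(-4*t) + exp(-4*t), t*exp(-4*t), -t^2*exp(-4*t)/2 - t*exp(-4*t)]
  [t*exp(-4*t), exp(-4*t), -t*exp(-4*t)]
  [t^2*exp(-4*t)/2 + t*exp(-4*t), t*exp(-4*t), -t^2*exp(-4*t)/2 - t*exp(-4*t) + exp(-4*t)]

Strategy: write M = P · J · P⁻¹ where J is a Jordan canonical form, so e^{tM} = P · e^{tJ} · P⁻¹, and e^{tJ} can be computed block-by-block.

M has Jordan form
J =
  [-4,  1,  0]
  [ 0, -4,  1]
  [ 0,  0, -4]
(up to reordering of blocks).

Per-block formulas:
  For a 3×3 Jordan block J_3(-4): exp(t · J_3(-4)) = e^(-4t)·(I + t·N + (t^2/2)·N^2), where N is the 3×3 nilpotent shift.

After assembling e^{tJ} and conjugating by P, we get:

e^{tM} =
  [t^2*exp(-4*t)/2 + t*exp(-4*t) + exp(-4*t), t*exp(-4*t), -t^2*exp(-4*t)/2 - t*exp(-4*t)]
  [t*exp(-4*t), exp(-4*t), -t*exp(-4*t)]
  [t^2*exp(-4*t)/2 + t*exp(-4*t), t*exp(-4*t), -t^2*exp(-4*t)/2 - t*exp(-4*t) + exp(-4*t)]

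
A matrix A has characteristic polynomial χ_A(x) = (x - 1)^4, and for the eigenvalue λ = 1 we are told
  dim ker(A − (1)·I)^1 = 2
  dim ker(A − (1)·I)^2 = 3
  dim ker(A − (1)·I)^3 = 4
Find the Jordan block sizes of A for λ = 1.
Block sizes for λ = 1: [3, 1]

From the dimensions of kernels of powers, the number of Jordan blocks of size at least j is d_j − d_{j−1} where d_j = dim ker(N^j) (with d_0 = 0). Computing the differences gives [2, 1, 1].
The number of blocks of size exactly k is (#blocks of size ≥ k) − (#blocks of size ≥ k + 1), so the partition is: 1 block(s) of size 1, 1 block(s) of size 3.
In nonincreasing order the block sizes are [3, 1].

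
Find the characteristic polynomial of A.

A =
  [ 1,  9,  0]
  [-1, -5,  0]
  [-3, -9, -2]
x^3 + 6*x^2 + 12*x + 8

Expanding det(x·I − A) (e.g. by cofactor expansion or by noting that A is similar to its Jordan form J, which has the same characteristic polynomial as A) gives
  χ_A(x) = x^3 + 6*x^2 + 12*x + 8
which factors as (x + 2)^3. The eigenvalues (with algebraic multiplicities) are λ = -2 with multiplicity 3.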